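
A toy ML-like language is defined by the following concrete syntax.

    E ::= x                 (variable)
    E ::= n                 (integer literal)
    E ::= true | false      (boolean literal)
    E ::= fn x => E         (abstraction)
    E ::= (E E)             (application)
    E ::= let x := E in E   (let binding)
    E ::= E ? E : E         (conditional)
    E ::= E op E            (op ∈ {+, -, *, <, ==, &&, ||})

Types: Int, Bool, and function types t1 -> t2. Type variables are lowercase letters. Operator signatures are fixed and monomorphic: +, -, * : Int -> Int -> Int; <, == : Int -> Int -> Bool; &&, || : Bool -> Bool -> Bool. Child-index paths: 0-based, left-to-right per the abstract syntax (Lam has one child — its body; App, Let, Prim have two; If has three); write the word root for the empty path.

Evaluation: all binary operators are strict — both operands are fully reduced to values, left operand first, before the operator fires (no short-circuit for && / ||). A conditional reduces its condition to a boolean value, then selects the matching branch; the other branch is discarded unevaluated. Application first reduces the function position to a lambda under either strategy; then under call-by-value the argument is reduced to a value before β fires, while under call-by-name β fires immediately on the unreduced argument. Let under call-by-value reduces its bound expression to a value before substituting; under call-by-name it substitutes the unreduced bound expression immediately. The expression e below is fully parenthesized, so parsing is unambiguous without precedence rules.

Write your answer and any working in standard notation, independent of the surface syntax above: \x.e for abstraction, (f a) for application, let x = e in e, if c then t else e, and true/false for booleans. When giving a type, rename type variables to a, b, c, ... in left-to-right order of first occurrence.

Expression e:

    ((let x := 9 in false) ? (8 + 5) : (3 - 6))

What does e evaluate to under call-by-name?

Trace:
step 0: (if (let x = 9 in false) then (8 + 5) else (3 - 6))
step 1: [let@0] (if false then (8 + 5) else (3 - 6))
step 2: [if@root] (3 - 6)
step 3: [delta@root] -3

Answer: -3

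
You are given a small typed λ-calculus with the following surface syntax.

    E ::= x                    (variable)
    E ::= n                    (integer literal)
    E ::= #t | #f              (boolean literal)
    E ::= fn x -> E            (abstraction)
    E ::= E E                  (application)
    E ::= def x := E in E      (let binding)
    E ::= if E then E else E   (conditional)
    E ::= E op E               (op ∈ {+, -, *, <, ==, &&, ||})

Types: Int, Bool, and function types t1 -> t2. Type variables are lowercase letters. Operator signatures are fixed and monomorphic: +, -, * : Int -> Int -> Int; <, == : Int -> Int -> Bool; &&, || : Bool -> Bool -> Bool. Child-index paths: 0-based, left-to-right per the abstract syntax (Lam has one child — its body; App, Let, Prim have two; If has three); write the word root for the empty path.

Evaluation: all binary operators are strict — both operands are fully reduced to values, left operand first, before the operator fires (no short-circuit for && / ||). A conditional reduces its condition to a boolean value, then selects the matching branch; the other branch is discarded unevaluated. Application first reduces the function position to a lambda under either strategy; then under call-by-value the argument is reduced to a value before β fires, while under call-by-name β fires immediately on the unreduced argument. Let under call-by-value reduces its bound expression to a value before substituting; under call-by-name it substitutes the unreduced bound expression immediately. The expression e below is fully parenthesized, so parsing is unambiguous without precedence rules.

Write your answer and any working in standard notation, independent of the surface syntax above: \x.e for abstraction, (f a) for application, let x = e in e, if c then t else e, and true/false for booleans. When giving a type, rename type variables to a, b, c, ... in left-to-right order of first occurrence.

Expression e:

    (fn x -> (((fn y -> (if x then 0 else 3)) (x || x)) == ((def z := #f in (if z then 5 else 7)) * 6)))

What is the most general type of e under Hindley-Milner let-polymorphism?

Answer: Bool -> Bool

Working:
x : a
  unify a ~ Bool
  unify Int ~ Int
\y._ : b -> Int
x : Bool
  unify Bool ~ Bool
x : Bool
  unify Bool ~ Bool
  unify b -> Int ~ Bool -> c
  unify b ~ Bool
  unify Int ~ c
_ _ : Int
  unify Int ~ Int
let z : Bool
z : Bool
  unify Bool ~ Bool
  unify Int ~ Int
  unify Int ~ Int
  unify Int ~ Int
  unify Int ~ Int
\x._ : Bool -> Bool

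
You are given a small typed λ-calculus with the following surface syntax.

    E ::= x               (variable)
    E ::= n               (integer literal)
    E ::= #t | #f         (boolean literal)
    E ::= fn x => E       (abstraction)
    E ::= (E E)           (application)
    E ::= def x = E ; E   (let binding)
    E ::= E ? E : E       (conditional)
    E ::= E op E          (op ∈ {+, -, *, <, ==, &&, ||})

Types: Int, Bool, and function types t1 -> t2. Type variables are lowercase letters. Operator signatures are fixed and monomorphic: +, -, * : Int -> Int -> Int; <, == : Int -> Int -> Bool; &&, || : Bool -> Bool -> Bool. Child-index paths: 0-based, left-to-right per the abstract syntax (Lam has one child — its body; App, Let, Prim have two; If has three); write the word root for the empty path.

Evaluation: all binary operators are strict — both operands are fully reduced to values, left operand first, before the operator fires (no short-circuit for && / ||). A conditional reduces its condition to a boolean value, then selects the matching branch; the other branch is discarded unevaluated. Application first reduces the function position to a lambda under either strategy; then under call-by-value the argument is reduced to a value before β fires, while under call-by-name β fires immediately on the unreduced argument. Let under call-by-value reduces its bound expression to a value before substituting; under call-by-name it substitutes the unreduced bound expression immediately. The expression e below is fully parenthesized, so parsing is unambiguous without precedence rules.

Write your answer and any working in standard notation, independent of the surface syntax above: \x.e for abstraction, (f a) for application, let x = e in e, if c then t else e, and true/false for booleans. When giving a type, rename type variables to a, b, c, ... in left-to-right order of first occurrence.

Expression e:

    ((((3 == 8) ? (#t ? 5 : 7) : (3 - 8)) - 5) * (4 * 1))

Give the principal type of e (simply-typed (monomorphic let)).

Trace:
  unify Int ~ Int
  unify Int ~ Int
  unify Bool ~ Bool
  unify Bool ~ Bool
  unify Int ~ Int
  unify Int ~ Int
  unify Int ~ Int
  unify Int ~ Int
  unify Int ~ Int
  unify Int ~ Int
  unify Int ~ Int
  unify Int ~ Int
  unify Int ~ Int
  unify Int ~ Int

Answer: Int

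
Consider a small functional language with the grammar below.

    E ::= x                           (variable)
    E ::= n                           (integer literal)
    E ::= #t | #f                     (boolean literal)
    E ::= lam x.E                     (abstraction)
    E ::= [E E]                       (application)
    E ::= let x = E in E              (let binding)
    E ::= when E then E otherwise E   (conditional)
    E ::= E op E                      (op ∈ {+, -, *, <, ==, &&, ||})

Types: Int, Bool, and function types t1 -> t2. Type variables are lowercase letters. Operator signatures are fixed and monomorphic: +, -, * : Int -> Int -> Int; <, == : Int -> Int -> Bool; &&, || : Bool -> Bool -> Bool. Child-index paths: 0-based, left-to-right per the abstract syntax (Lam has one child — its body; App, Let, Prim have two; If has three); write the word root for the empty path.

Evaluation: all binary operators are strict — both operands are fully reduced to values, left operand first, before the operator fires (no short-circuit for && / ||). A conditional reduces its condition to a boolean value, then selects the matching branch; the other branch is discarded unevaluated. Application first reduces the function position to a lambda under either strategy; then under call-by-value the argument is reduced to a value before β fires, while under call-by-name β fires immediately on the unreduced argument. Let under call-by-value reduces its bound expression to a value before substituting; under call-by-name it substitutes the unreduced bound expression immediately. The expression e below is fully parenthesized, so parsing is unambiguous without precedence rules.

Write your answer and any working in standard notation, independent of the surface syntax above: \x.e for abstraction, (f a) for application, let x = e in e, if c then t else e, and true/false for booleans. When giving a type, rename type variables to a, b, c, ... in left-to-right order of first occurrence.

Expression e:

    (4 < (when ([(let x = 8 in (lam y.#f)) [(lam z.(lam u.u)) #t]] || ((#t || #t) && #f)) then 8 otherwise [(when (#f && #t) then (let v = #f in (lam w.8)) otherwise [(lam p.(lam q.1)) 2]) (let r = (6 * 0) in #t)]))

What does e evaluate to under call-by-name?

Answer: false

Working:
step 0: (4 < (if (((let x = 8 in (\y.false)) ((\z.(\u.u)) true)) || ((true || true) && false)) then 8 else ((if (false && true) then (let v = false in (\w.8)) else ((\p.(\q.1)) 2)) (let r = (6 * 0) in true))))
step 1: [let@1.0.0.0] (4 < (if (((\y.false) ((\z.(\u.u)) true)) || ((true || true) && false)) then 8 else ((if (false && true) then (let v = false in (\w.8)) else ((\p.(\q.1)) 2)) (let r = (6 * 0) in true))))
step 2: [beta@1.0.0] (4 < (if (false || ((true || true) && false)) then 8 else ((if (false && true) then (let v = false in (\w.8)) else ((\p.(\q.1)) 2)) (let r = (6 * 0) in true))))
step 3: [delta@1.0.1.0] (4 < (if (false || (true && false)) then 8 else ((if (false && true) then (let v = false in (\w.8)) else ((\p.(\q.1)) 2)) (let r = (6 * 0) in true))))
step 4: [delta@1.0.1] (4 < (if (false || false) then 8 else ((if (false && true) then (let v = false in (\w.8)) else ((\p.(\q.1)) 2)) (let r = (6 * 0) in true))))
step 5: [delta@1.0] (4 < (if false then 8 else ((if (false && true) then (let v = false in (\w.8)) else ((\p.(\q.1)) 2)) (let r = (6 * 0) in true))))
step 6: [if@1] (4 < ((if (false && true) then (let v = false in (\w.8)) else ((\p.(\q.1)) 2)) (let r = (6 * 0) in true)))
step 7: [delta@1.0.0] (4 < ((if false then (let v = false in (\w.8)) else ((\p.(\q.1)) 2)) (let r = (6 * 0) in true)))
step 8: [if@1.0] (4 < (((\p.(\q.1)) 2) (let r = (6 * 0) in true)))
step 9: [beta@1.0] (4 < ((\q.1) (let r = (6 * 0) in true)))
step 10: [beta@1] (4 < 1)
step 11: [delta@root] false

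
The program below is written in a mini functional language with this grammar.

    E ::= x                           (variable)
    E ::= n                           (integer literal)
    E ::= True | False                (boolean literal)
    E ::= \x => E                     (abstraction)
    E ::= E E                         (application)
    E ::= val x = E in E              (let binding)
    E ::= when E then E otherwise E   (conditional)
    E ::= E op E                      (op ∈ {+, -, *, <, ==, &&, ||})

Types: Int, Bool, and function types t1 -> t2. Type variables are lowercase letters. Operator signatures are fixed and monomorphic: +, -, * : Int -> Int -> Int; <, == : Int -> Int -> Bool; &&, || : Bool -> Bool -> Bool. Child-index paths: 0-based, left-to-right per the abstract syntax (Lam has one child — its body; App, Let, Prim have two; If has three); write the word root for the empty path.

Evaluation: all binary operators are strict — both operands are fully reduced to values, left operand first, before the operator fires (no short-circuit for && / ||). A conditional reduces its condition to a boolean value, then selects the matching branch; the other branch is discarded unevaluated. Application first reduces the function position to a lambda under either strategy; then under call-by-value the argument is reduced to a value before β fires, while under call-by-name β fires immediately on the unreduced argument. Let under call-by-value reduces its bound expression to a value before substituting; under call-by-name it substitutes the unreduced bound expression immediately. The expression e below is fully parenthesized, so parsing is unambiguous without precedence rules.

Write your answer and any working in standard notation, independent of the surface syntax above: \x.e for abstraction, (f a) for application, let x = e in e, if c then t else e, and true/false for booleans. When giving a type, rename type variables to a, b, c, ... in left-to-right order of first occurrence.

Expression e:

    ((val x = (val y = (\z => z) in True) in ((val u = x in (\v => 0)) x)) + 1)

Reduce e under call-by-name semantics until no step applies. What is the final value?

Answer: 1

Derivation:
step 0: ((let x = (let y = (\z.z) in true) in ((let u = x in (\v.0)) x)) + 1)
step 1: [let@0] (((let u = (let y = (\z.z) in true) in (\v.0)) (let y = (\z.z) in true)) + 1)
step 2: [let@0.0] (((\v.0) (let y = (\z.z) in true)) + 1)
step 3: [beta@0] (0 + 1)
step 4: [delta@root] 1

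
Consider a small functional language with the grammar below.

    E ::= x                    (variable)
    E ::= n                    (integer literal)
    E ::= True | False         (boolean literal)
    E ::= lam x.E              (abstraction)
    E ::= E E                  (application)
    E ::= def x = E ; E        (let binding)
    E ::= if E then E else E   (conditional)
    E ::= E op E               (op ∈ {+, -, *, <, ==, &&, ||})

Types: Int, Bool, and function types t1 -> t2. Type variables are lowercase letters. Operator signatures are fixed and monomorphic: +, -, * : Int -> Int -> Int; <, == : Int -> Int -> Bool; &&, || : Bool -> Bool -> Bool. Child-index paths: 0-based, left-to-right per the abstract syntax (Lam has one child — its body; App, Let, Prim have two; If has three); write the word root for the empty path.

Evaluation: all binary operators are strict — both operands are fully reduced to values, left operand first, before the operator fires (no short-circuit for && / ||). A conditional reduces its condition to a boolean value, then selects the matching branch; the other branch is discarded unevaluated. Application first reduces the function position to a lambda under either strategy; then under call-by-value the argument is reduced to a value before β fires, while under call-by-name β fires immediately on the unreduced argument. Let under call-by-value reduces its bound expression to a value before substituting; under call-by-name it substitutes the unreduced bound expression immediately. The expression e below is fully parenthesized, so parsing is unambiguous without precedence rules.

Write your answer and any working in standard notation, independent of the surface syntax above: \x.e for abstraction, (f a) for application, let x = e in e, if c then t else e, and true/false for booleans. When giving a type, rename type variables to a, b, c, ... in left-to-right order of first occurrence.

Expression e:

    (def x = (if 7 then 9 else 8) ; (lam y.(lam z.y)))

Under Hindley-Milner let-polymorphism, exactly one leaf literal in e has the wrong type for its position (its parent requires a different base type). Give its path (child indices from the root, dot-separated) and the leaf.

Answer: 0.0 : 7

Trace:
  unify Int ~ Bool
  FAIL: mismatch Int ~ Bool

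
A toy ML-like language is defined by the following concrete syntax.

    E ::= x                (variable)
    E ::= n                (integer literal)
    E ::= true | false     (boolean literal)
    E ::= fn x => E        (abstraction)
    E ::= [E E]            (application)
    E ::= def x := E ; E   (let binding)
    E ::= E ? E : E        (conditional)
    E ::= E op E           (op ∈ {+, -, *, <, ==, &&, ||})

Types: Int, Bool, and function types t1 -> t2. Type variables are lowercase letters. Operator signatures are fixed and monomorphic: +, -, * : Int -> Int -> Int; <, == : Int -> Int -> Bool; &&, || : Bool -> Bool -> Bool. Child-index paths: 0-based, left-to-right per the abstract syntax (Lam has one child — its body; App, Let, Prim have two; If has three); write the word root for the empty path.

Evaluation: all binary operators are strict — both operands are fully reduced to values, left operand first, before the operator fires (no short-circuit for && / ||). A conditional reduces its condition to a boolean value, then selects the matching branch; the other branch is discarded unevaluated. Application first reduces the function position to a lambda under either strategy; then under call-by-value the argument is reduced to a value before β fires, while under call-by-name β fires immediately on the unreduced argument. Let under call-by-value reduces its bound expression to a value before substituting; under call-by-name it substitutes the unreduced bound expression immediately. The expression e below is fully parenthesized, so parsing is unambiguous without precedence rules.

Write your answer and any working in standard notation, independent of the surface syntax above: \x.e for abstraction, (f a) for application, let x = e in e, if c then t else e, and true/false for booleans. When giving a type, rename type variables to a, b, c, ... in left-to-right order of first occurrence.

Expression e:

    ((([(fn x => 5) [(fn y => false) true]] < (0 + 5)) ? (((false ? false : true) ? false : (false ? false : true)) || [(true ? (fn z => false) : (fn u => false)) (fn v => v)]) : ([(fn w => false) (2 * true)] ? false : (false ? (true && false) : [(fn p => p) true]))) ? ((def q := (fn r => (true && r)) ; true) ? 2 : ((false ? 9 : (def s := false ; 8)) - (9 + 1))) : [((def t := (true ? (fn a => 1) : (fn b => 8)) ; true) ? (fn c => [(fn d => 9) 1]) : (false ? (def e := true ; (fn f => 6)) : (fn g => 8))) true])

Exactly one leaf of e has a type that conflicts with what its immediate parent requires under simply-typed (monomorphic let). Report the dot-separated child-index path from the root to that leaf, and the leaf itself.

Answer: 0.2.0.1.1 : true

Working:
\x._ : a -> Int
\y._ : b -> Bool
  unify b -> Bool ~ Bool -> c
  unify b ~ Bool
  unify Bool ~ c
_ _ : Bool
  unify a -> Int ~ Bool -> d
  unify a ~ Bool
  unify Int ~ d
_ _ : Int
  unify Int ~ Int
  unify Int ~ Int
  unify Int ~ Int
  unify Int ~ Int
  unify Bool ~ Bool
  unify Bool ~ Bool
  unify Bool ~ Bool
  unify Bool ~ Bool
  unify Bool ~ Bool
  unify Bool ~ Bool
  unify Bool ~ Bool
  unify Bool ~ Bool
  unify Bool ~ Bool
\z._ : e -> Bool
\u._ : f -> Bool
  unify e -> Bool ~ f -> Bool
  unify e ~ f
  unify Bool ~ Bool
v : g
\v._ : g -> g
  unify f -> Bool ~ (g -> g) -> h
  unify f ~ g -> g
  unify Bool ~ h
_ _ : Bool
  unify Bool ~ Bool
\w._ : i -> Bool
  unify Int ~ Int
  unify Bool ~ Int
  FAIL: mismatch Bool ~ Int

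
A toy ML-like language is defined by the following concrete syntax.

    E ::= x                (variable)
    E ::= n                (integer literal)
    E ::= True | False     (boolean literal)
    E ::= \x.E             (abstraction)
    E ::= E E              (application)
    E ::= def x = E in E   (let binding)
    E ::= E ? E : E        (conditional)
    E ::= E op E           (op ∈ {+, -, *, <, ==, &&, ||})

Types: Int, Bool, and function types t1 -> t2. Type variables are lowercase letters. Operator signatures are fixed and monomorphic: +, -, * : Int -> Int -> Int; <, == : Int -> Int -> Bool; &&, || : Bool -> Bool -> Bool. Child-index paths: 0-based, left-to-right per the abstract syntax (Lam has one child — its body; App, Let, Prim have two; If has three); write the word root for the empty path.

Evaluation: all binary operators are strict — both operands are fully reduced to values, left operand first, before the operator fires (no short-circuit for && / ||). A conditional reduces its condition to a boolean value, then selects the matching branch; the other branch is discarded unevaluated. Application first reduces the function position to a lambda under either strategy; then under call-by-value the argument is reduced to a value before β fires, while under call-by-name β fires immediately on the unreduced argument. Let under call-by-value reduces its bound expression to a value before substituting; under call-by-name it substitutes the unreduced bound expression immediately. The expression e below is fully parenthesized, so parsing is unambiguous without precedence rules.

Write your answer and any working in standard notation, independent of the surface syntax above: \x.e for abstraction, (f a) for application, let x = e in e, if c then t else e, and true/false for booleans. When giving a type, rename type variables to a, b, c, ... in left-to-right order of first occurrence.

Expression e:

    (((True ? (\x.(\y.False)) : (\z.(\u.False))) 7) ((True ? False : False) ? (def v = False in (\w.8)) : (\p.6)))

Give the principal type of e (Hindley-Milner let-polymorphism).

Answer: Bool

Working:
  unify Bool ~ Bool
\y._ : b -> Bool
\x._ : a -> b -> Bool
\u._ : d -> Bool
\z._ : c -> d -> Bool
  unify a -> b -> Bool ~ c -> d -> Bool
  unify a ~ c
  unify b -> Bool ~ d -> Bool
  unify b ~ d
  unify Bool ~ Bool
  unify c -> d -> Bool ~ Int -> e
  unify c ~ Int
  unify d -> Bool ~ e
_ _ : d -> Bool
  unify Bool ~ Bool
  unify Bool ~ Bool
  unify Bool ~ Bool
let v : Bool
\w._ : f -> Int
\p._ : g -> Int
  unify f -> Int ~ g -> Int
  unify f ~ g
  unify Int ~ Int
  unify d -> Bool ~ (g -> Int) -> h
  unify d ~ g -> Int
  unify Bool ~ h
_ _ : Bool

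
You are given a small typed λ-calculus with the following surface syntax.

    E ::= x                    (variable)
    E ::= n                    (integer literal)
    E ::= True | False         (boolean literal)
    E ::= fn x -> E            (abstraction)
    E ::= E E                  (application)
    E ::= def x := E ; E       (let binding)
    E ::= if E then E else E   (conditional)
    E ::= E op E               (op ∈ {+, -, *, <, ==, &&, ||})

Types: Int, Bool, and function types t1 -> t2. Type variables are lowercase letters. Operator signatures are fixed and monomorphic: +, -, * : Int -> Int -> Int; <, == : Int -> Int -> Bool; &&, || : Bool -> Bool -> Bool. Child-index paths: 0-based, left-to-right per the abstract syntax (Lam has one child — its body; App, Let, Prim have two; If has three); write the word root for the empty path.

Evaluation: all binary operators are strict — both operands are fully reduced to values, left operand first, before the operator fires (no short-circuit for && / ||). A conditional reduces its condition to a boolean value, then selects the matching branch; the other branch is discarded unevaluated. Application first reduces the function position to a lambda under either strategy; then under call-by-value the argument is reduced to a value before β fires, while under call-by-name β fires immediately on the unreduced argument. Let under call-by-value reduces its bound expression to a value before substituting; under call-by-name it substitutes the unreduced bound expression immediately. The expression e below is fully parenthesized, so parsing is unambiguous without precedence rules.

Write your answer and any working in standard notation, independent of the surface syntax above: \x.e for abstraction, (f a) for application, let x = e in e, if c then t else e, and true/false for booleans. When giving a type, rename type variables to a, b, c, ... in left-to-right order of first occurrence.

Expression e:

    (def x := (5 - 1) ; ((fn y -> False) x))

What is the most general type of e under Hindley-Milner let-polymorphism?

Answer: Bool

Trace:
  unify Int ~ Int
  unify Int ~ Int
let x : Int
\y._ : a -> Bool
x : Int
  unify a -> Bool ~ Int -> b
  unify a ~ Int
  unify Bool ~ b
_ _ : Bool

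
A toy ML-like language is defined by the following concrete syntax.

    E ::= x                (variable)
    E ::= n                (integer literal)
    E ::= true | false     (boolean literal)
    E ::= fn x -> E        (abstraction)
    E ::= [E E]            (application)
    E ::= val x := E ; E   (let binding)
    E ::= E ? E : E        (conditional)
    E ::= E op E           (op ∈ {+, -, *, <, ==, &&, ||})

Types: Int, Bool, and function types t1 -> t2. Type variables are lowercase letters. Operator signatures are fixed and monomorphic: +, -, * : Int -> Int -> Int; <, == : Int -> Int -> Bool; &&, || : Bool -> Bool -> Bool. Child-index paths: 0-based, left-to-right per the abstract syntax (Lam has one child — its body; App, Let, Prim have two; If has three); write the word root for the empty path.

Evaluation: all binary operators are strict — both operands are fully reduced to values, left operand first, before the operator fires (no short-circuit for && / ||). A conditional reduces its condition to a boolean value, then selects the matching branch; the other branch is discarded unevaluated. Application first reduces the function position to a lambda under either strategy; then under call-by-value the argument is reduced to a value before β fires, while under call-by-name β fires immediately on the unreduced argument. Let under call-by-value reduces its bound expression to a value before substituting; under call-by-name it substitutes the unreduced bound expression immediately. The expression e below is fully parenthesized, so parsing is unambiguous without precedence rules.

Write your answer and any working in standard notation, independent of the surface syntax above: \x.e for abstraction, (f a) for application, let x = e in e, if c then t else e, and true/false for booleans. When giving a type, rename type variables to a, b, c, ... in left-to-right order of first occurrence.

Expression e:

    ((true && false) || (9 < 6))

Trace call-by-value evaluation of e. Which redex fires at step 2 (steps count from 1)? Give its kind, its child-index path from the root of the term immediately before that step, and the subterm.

Answer: delta at 1 : (9 < 6)

Working:
step 0: ((true && false) || (9 < 6))
step 1: [delta@0] (false || (9 < 6))
step 2: [delta@1] (false || false)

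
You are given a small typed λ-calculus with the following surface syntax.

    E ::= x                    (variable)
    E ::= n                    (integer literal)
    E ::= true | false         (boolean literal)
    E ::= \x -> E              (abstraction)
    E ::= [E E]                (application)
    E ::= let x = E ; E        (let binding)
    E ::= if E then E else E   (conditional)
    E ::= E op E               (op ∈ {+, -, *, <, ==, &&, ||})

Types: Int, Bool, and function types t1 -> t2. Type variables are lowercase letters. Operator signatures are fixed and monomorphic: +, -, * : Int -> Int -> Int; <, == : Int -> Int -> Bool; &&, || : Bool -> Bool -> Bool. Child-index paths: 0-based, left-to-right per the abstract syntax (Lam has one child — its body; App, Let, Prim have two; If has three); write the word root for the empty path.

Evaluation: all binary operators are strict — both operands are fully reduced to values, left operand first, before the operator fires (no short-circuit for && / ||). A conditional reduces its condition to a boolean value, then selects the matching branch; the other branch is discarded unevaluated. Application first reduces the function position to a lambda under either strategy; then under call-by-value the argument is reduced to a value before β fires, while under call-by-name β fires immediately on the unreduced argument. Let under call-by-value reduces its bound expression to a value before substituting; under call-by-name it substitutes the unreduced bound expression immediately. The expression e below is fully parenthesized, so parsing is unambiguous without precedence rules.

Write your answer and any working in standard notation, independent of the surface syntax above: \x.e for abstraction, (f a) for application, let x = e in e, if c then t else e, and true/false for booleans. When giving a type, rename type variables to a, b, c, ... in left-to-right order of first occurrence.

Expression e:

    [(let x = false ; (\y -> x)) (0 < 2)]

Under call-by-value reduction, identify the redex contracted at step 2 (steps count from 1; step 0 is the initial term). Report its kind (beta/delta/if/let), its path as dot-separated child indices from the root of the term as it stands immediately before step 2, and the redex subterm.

Derivation:
step 0: ((let x = false in (\y.x)) (0 < 2))
step 1: [let@0] ((\y.false) (0 < 2))
step 2: [delta@1] ((\y.false) true)

Answer: delta at 1 : (0 < 2)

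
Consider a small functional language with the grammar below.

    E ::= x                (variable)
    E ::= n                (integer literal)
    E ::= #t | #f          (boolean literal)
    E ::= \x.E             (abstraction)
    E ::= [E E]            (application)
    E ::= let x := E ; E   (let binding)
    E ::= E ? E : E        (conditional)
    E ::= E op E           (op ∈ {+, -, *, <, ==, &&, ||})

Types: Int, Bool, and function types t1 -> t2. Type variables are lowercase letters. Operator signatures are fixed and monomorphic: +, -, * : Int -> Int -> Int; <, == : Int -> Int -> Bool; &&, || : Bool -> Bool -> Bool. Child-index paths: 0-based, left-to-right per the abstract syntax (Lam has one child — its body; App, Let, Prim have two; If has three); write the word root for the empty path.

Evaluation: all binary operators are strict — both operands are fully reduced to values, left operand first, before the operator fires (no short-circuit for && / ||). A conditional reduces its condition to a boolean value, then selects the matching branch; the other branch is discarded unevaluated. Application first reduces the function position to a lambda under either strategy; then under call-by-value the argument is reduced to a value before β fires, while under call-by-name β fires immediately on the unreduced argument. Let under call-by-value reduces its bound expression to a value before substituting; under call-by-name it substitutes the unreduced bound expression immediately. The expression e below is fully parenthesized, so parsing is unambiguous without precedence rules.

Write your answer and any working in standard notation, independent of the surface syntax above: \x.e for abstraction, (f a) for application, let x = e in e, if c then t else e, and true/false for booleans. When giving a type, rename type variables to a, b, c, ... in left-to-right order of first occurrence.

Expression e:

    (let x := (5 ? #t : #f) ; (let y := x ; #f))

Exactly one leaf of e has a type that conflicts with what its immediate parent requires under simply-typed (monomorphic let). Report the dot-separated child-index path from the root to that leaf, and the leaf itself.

Answer: 0.0 : 5

Trace:
  unify Int ~ Bool
  FAIL: mismatch Int ~ Bool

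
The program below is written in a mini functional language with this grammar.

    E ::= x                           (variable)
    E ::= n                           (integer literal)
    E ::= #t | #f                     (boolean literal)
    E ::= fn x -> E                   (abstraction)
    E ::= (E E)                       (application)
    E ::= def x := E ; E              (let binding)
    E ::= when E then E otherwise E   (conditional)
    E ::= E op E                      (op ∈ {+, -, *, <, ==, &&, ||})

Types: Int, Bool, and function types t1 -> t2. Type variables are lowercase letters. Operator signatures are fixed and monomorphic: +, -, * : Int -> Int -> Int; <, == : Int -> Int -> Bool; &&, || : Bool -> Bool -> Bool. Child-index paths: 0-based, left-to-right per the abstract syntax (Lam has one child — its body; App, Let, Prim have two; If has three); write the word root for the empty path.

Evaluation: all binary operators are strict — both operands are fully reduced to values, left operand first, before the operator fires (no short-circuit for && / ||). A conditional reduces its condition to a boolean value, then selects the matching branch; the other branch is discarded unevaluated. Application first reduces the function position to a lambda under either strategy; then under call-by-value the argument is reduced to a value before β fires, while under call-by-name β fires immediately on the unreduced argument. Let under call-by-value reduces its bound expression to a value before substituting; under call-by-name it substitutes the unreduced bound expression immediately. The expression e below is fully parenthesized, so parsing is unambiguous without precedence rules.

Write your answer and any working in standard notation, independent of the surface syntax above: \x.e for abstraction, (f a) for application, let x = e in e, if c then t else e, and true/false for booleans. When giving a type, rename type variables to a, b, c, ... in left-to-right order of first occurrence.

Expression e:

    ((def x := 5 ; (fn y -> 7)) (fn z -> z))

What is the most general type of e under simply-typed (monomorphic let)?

Answer: Int

Trace:
let x : Int
\y._ : a -> Int
z : b
\z._ : b -> b
  unify a -> Int ~ (b -> b) -> c
  unify a ~ b -> b
  unify Int ~ c
_ _ : Int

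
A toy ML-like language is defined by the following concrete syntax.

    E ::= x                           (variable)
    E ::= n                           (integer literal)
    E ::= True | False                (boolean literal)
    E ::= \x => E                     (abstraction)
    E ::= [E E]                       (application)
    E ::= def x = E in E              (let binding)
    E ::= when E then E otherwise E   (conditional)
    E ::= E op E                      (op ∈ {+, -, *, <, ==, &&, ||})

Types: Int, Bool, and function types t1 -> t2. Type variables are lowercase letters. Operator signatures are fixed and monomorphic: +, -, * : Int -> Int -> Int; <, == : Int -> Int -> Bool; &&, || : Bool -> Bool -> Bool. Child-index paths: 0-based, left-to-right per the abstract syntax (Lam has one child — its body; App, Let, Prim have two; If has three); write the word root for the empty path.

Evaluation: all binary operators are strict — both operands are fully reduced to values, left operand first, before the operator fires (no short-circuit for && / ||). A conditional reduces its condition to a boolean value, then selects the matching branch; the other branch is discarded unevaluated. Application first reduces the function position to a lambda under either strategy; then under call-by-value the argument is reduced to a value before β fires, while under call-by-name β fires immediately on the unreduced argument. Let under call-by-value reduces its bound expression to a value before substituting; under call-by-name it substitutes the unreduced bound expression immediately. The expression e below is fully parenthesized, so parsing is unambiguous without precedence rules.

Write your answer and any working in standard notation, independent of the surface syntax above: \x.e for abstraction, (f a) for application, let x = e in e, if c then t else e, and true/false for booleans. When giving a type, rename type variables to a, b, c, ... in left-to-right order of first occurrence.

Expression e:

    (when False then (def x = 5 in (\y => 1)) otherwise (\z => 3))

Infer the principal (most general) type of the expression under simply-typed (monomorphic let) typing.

Answer: a -> Int

Trace:
  unify Bool ~ Bool
let x : Int
\y._ : a -> Int
\z._ : b -> Int
  unify a -> Int ~ b -> Int
  unify a ~ b
  unify Int ~ Int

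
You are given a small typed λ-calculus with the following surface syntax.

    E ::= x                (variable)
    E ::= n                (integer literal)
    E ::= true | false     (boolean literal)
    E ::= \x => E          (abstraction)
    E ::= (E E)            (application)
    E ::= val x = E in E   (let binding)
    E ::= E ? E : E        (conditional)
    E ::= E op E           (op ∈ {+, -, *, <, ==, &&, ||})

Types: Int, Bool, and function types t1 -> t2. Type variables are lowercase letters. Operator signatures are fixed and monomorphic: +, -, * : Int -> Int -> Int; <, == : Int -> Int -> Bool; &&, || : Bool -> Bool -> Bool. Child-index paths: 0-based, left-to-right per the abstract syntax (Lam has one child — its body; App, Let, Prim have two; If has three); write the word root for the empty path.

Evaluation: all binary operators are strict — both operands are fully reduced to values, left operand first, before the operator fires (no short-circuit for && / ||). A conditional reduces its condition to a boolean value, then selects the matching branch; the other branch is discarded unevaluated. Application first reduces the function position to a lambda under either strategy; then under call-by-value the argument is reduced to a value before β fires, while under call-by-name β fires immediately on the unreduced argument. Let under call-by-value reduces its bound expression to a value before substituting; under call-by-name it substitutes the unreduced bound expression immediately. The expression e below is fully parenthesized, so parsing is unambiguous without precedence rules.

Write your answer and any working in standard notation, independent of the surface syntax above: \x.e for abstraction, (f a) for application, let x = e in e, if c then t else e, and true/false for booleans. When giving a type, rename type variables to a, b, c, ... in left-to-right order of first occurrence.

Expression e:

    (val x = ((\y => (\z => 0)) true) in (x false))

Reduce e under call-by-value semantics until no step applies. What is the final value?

Working:
step 0: (let x = ((\y.(\z.0)) true) in (x false))
step 1: [beta@0] (let x = (\z.0) in (x false))
step 2: [let@root] ((\z.0) false)
step 3: [beta@root] 0

Answer: 0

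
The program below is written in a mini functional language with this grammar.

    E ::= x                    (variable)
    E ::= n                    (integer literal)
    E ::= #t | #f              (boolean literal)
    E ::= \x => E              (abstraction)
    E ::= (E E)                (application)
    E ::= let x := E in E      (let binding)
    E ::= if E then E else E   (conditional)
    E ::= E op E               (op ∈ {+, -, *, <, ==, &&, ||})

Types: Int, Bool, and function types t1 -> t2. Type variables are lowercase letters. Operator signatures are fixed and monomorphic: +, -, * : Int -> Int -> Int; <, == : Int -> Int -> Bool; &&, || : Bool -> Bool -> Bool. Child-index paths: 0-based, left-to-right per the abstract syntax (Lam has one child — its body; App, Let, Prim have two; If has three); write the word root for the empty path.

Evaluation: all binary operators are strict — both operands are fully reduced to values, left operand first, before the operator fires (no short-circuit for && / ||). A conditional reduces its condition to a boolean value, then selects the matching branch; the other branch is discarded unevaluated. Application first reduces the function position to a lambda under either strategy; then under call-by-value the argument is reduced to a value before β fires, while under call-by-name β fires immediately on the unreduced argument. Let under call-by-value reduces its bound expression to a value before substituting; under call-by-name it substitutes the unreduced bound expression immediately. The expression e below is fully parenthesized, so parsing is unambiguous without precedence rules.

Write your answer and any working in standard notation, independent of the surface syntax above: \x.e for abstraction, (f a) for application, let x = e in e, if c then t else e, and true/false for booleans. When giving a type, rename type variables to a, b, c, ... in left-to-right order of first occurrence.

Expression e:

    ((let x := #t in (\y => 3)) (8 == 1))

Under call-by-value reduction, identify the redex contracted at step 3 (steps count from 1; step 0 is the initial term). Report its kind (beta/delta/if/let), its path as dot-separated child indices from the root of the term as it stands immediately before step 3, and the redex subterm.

Working:
step 0: ((let x = true in (\y.3)) (8 == 1))
step 1: [let@0] ((\y.3) (8 == 1))
step 2: [delta@1] ((\y.3) false)
step 3: [beta@root] 3

Answer: beta at root : ((\y.3) false)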